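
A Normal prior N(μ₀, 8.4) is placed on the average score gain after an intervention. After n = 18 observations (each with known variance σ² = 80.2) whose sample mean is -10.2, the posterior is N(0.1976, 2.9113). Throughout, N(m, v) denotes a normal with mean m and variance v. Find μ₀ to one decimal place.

With known observation variance, the Normal–Normal posterior has precision τ_n = τ₀ + n/σ² and mean μ_n = (τ₀μ₀ + (n/σ²)x̄)/τ_n.
Here τ₀ = 1/8.4 = 0.119048 and τ_data = 18/80.2 = 0.224439, so τ_n = 0.343487.
Rearranging for μ₀: μ₀ = (μ_n·τ_n − τ_data·x̄)/τ₀ = (0.1976·0.343487 − 0.224439·-10.2) / 0.119048 = 2.357151/0.119048 ≈ 19.8.

μ₀ = 19.8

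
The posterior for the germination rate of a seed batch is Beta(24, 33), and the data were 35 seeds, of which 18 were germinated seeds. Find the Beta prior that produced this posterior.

Under Beta–binomial conjugacy the posterior parameters are (α+s, β+f).
So α = 24 − 18 = 6 and β = 33 − 17 = 16.

Beta(6, 16)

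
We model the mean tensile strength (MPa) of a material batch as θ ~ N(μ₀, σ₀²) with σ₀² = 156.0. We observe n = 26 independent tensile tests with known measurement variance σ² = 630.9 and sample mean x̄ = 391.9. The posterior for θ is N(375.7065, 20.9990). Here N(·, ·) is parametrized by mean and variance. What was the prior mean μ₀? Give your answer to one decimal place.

μ₀ = 271.6

With known observation variance, the Normal–Normal posterior has precision τ_n = τ₀ + n/σ² and mean μ_n = (τ₀μ₀ + (n/σ²)x̄)/τ_n.
Here τ₀ = 1/156.0 = 0.006410 and τ_data = 26/630.9 = 0.041211, so τ_n = 0.047621.
Rearranging for μ₀: μ₀ = (μ_n·τ_n − τ_data·x̄)/τ₀ = (375.7065·0.047621 − 0.041211·391.9) / 0.006410 = 1.740928/0.006410 ≈ 271.6.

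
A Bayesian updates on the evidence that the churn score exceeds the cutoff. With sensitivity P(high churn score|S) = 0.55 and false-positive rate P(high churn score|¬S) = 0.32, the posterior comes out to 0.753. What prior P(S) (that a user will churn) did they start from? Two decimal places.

Bayes' rule in odds form gives O(S|E) = O(S)·[P(E|S)/P(E|¬S)], hence O(S) = O(S|E)/LR.
Posterior odds = 0.753/(1−0.753) = 3.0486. LR = 0.55/0.32 = 1.7188.
Prior odds = 3.0486/1.7188 = 1.7737, so P(S) = 1.7737/(1+1.7737) ≈ 0.64.

P(S) = 0.64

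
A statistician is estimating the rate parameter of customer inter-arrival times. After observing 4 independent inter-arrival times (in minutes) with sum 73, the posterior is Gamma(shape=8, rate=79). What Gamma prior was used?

Gamma(shape=4, rate=6)

Gamma–exponential conjugacy: posterior shape = α + n, posterior rate = β + Σtᵢ.
So α = 8 − 4 = 4 and β = 79 − 73 = 6.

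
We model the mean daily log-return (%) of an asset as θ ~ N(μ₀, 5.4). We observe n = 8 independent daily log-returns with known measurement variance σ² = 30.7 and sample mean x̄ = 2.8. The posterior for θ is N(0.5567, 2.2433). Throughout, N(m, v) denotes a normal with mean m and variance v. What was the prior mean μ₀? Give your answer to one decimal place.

μ₀ = -2.6

With known observation variance, the Normal–Normal posterior has precision τ_n = τ₀ + n/σ² and mean μ_n = (τ₀μ₀ + (n/σ²)x̄)/τ_n.
Here τ₀ = 1/5.4 = 0.185185 and τ_data = 8/30.7 = 0.260586, so τ_n = 0.445771.
Rearranging for μ₀: μ₀ = (μ_n·τ_n − τ_data·x̄)/τ₀ = (0.5567·0.445771 − 0.260586·2.8) / 0.185185 = -0.481480/0.185185 ≈ -2.6.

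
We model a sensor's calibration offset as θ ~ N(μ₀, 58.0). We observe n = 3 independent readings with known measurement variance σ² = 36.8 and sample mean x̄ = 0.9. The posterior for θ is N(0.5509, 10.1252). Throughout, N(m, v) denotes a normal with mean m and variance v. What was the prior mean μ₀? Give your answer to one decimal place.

μ₀ = -1.1

With known observation variance, the Normal–Normal posterior has precision τ_n = τ₀ + n/σ² and mean μ_n = (τ₀μ₀ + (n/σ²)x̄)/τ_n.
Here τ₀ = 1/58.0 = 0.017241 and τ_data = 3/36.8 = 0.081522, so τ_n = 0.098763.
Rearranging for μ₀: μ₀ = (μ_n·τ_n − τ_data·x̄)/τ₀ = (0.5509·0.098763 − 0.081522·0.9) / 0.017241 = -0.018961/0.017241 ≈ -1.1.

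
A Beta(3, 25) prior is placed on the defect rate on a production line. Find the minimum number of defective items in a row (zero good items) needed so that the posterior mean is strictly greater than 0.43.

k = 16

After k defective items and 0 good items the posterior is Beta(3+k, 25), with mean (3+k)/(3+25+k).
Set (3+k)/(28+k) > 0.43 and solve: k > (0.43·28 − 3)/(1 − 0.43) = 15.860.
The smallest integer exceeding 15.860 is 16, and checking k=16: (19)/(44) = 0.4318 > 0.43.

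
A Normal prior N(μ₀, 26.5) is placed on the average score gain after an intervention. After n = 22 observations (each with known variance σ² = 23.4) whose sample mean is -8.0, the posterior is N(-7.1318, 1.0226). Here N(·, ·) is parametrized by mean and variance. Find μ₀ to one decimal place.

With known observation variance, the Normal–Normal posterior has precision τ_n = τ₀ + n/σ² and mean μ_n = (τ₀μ₀ + (n/σ²)x̄)/τ_n.
Here τ₀ = 1/26.5 = 0.037736 and τ_data = 22/23.4 = 0.940171, so τ_n = 0.977907.
Rearranging for μ₀: μ₀ = (μ_n·τ_n − τ_data·x̄)/τ₀ = (-7.1318·0.977907 − 0.940171·-8.0) / 0.037736 = 0.547131/0.037736 ≈ 14.5.

μ₀ = 14.5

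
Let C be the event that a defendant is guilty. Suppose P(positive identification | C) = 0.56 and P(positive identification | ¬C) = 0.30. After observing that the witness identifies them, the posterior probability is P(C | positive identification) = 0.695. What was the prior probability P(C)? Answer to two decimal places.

P(C) = 0.55

In odds form, posterior odds = prior odds × likelihood ratio, so prior odds = posterior odds ÷ LR.
Posterior odds = 0.695/(1−0.695) = 2.2787. LR = 0.56/0.30 = 1.8667.
Prior odds = 2.2787/1.8667 = 1.2207, so P(C) = 1.2207/(1+1.2207) ≈ 0.55.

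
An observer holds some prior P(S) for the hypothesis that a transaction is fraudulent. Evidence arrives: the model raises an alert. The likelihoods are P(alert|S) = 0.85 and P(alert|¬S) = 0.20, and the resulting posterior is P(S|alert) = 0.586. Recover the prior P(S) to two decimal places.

In odds form, posterior odds = prior odds × likelihood ratio, so prior odds = posterior odds ÷ LR.
Posterior odds = 0.586/(1−0.586) = 1.4155. LR = 0.85/0.20 = 4.2500.
Prior odds = 1.4155/4.2500 = 0.3331, so P(S) = 0.3331/(1+0.3331) ≈ 0.25.

P(S) = 0.25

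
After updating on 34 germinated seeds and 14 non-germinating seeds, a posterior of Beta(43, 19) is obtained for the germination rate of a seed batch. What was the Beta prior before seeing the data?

Beta(9, 5)

A Beta(a, b) prior with s successes and f failures in binomial data gives a Beta(a+s, b+f) posterior.
So a = 43 − 34 = 9 and b = 19 − 14 = 5.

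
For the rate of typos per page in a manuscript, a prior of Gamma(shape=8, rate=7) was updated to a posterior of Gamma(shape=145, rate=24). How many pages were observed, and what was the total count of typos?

Gamma–Poisson conjugacy: posterior shape = α + Σxᵢ, posterior rate = β + n.
Matching: Σxᵢ = 145 − 8 = 137 and n = 24 − 7 = 17.

n = 17 pages with total 137 typos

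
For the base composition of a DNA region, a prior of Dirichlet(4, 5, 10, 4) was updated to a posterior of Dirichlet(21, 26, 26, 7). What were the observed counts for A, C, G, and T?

counts (17, 21, 16, 3)

For a Dirichlet(α) prior with multinomial counts c, the posterior is Dirichlet(α + c) componentwise.
Counts are posterior − prior componentwise: 21−4=17, 26−5=21, 26−10=16, 7−4=3.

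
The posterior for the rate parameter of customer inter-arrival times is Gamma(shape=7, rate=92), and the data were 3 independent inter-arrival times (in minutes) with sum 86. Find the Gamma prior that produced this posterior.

Gamma–exponential conjugacy: posterior shape = α + n, posterior rate = β + Σtᵢ.
So α = 7 − 3 = 4 and β = 92 − 86 = 6.

Gamma(shape=4, rate=6)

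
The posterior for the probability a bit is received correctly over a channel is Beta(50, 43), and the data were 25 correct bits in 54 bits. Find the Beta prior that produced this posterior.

Beta is conjugate to the binomial likelihood: posterior = Beta(α+s, β+f).
So α = 50 − 25 = 25 and β = 43 − 29 = 14.

Beta(25, 14)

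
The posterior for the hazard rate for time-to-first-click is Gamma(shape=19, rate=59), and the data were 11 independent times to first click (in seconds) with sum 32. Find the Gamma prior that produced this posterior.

Gamma(shape=8, rate=27)

Gamma–exponential conjugacy: posterior shape = α + n, posterior rate = β + Σtᵢ.
So α = 19 − 11 = 8 and β = 59 − 32 = 27.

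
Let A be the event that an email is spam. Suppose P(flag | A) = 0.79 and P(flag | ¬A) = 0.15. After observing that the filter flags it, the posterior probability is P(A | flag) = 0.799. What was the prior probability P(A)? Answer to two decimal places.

Bayes' rule in odds form gives O(A|E) = O(A)·[P(E|A)/P(E|¬A)], hence O(A) = O(A|E)/LR.
Posterior odds = 0.799/(1−0.799) = 3.9751. LR = 0.79/0.15 = 5.2667.
Prior odds = 3.9751/5.2667 = 0.7548, so P(A) = 0.7548/(1+0.7548) ≈ 0.43.

P(A) = 0.43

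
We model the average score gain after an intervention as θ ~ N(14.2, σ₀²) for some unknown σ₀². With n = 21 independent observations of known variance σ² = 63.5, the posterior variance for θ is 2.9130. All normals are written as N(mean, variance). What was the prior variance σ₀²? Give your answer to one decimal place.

σ₀² = 79.5

For the Normal–Normal model with known σ², precisions add: τ_n = τ₀ + n/σ².
So 1/σ₀² = 1/2.9130 − 21/63.5 = 0.343289 − 0.330709 = 0.012580.
Hence σ₀² = 1/0.012580 ≈ 79.5.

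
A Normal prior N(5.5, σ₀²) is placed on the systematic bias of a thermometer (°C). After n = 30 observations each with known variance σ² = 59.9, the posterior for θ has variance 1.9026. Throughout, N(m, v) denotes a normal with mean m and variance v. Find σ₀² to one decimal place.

Posterior precision equals prior precision plus data precision: 1/σ_n² = 1/σ₀² + n/σ².
So 1/σ₀² = 1/1.9026 − 30/59.9 = 0.525597 − 0.500835 = 0.024762.
Hence σ₀² = 1/0.024762 ≈ 40.4.

σ₀² = 40.4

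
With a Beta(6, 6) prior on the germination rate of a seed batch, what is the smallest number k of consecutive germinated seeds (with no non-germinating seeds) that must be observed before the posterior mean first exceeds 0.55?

k = 2

After k germinated seeds and 0 non-germinating seeds the posterior is Beta(6+k, 6), with mean (6+k)/(6+6+k).
Set (6+k)/(12+k) > 0.55 and solve: k > (0.55·12 − 6)/(1 − 0.55) = 1.333.
The smallest integer exceeding 1.333 is 2.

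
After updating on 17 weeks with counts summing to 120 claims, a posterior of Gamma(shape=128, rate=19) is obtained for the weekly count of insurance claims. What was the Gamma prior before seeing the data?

A Gamma(α, β) prior (rate parametrization) on a Poisson rate with n observations summing to S gives posterior Gamma(α+S, β+n).
So α = 128 − 120 = 8 and β = 19 − 17 = 2.

Gamma(shape=8, rate=2)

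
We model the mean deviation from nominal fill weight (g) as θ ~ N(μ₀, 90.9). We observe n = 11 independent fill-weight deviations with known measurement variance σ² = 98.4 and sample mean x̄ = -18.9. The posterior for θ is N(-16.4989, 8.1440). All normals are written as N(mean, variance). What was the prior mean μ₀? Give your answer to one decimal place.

μ₀ = 7.9

With known observation variance, the Normal–Normal posterior has precision τ_n = τ₀ + n/σ² and mean μ_n = (τ₀μ₀ + (n/σ²)x̄)/τ_n.
Here τ₀ = 1/90.9 = 0.011001 and τ_data = 11/98.4 = 0.111789, so τ_n = 0.122790.
Rearranging for μ₀: μ₀ = (μ_n·τ_n − τ_data·x̄)/τ₀ = (-16.4989·0.122790 − 0.111789·-18.9) / 0.011001 = 0.086912/0.011001 ≈ 7.9.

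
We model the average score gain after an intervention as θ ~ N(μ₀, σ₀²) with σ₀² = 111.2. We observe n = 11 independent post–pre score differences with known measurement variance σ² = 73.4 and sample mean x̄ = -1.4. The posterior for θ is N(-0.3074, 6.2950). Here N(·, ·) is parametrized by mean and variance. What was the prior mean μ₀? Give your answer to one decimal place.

The posterior mean is a precision-weighted average: μ_n = (τ₀μ₀ + τ_data·x̄)/(τ₀+τ_data), with τ₀=1/σ₀² and τ_data=n/σ².
Here τ₀ = 1/111.2 = 0.008993 and τ_data = 11/73.4 = 0.149864, so τ_n = 0.158857.
Rearranging for μ₀: μ₀ = (μ_n·τ_n − τ_data·x̄)/τ₀ = (-0.3074·0.158857 − 0.149864·-1.4) / 0.008993 = 0.160977/0.008993 ≈ 17.9.

μ₀ = 17.9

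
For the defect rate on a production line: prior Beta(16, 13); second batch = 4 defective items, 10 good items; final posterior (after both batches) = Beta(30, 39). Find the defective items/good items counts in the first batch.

10 defective items and 16 good items

Sequential conjugate updates are equivalent to a single update on the pooled data, so total successes = posterior α − prior α and total failures = posterior β − prior β.
Total across both batches: 30−16=14 defective items, 39−13=26 good items.
Subtract the second batch: 14−4=10 defective items and 26−10=16 good items.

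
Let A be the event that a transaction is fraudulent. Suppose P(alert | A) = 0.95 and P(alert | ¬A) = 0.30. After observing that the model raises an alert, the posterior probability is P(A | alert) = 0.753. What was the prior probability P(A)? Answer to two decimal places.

In odds form, posterior odds = prior odds × likelihood ratio, so prior odds = posterior odds ÷ LR.
Posterior odds = 0.753/(1−0.753) = 3.0486. LR = 0.95/0.30 = 3.1667.
Prior odds = 3.0486/3.1667 = 0.9627, so P(A) = 0.9627/(1+0.9627) ≈ 0.49.

P(A) = 0.49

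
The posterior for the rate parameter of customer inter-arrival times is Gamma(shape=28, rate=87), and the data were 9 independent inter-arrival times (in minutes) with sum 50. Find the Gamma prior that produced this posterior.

Gamma–exponential conjugacy: posterior shape = α + n, posterior rate = β + Σtᵢ.
So α = 28 − 9 = 19 and β = 87 − 50 = 37.

Gamma(shape=19, rate=37)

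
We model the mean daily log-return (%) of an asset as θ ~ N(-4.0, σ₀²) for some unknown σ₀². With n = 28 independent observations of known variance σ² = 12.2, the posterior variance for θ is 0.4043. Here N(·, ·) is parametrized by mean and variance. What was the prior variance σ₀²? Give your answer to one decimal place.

σ₀² = 5.6

For the Normal–Normal model with known σ², precisions add: τ_n = τ₀ + n/σ².
So 1/σ₀² = 1/0.4043 − 28/12.2 = 2.473411 − 2.295082 = 0.178329.
Hence σ₀² = 1/0.178329 ≈ 5.6.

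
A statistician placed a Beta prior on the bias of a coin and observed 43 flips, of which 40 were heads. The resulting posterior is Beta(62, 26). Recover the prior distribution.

Beta(22, 23)

Beta is conjugate to the binomial likelihood: posterior = Beta(α+s, β+f).
Subtract the data counts: 62−40=22, 26−3=23.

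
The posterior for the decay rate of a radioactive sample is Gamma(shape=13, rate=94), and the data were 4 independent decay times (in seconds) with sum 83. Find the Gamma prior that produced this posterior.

For an exponential likelihood with a Gamma(α, β) prior on the rate, n observations with total T give posterior Gamma(α+n, β+T).
So α = 13 − 4 = 9 and β = 94 − 83 = 11.

Gamma(shape=9, rate=11)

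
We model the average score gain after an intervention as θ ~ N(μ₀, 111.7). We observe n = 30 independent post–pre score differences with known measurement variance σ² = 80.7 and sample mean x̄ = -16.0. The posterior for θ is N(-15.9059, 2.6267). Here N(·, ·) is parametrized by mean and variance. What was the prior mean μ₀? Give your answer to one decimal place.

With known observation variance, the Normal–Normal posterior has precision τ_n = τ₀ + n/σ² and mean μ_n = (τ₀μ₀ + (n/σ²)x̄)/τ_n.
Here τ₀ = 1/111.7 = 0.008953 and τ_data = 30/80.7 = 0.371747, so τ_n = 0.380700.
Rearranging for μ₀: μ₀ = (μ_n·τ_n − τ_data·x̄)/τ₀ = (-15.9059·0.380700 − 0.371747·-16.0) / 0.008953 = -0.107424/0.008953 ≈ -12.0.

μ₀ = -12.0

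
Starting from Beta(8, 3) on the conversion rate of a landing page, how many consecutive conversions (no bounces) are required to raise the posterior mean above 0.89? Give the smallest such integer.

After k conversions and 0 bounces the posterior is Beta(8+k, 3), with mean (8+k)/(8+3+k).
Set (8+k)/(11+k) > 0.89 and solve: k > (0.89·11 − 8)/(1 − 0.89) = 16.273.
The smallest integer exceeding 16.273 is 17, and checking k=17: (25)/(28) = 0.8929 > 0.89.

k = 17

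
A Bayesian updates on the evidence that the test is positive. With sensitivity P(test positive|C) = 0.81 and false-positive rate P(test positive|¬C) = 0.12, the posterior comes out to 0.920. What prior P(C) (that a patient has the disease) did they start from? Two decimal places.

P(C) = 0.63

Bayes' rule in odds form gives O(C|E) = O(C)·[P(E|C)/P(E|¬C)], hence O(C) = O(C|E)/LR.
Posterior odds = 0.920/(1−0.920) = 11.5000. LR = 0.81/0.12 = 6.7500.
Prior odds = 11.5000/6.7500 = 1.7037, so P(C) = 1.7037/(1+1.7037) ≈ 0.63.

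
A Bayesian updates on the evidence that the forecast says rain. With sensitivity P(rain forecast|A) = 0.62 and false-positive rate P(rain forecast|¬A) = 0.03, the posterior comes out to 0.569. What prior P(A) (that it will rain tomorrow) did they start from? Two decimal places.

Bayes' rule in odds form gives O(A|E) = O(A)·[P(E|A)/P(E|¬A)], hence O(A) = O(A|E)/LR.
Posterior odds = 0.569/(1−0.569) = 1.3202. LR = 0.62/0.03 = 20.6667.
Prior odds = 1.3202/20.6667 = 0.0639, so P(A) = 0.0639/(1+0.0639) ≈ 0.06.

P(A) = 0.06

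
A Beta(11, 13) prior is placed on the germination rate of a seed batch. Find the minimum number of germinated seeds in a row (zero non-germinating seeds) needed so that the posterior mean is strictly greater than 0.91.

After k germinated seeds and 0 non-germinating seeds the posterior is Beta(11+k, 13), with mean (11+k)/(11+13+k).
Set (11+k)/(24+k) > 0.91 and solve: k > (0.91·24 − 11)/(1 − 0.91) = 120.444.
The smallest integer exceeding 120.444 is 121.

k = 121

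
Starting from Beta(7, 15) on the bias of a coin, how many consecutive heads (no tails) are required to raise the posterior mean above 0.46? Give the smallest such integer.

k = 6

After k heads and 0 tails the posterior is Beta(7+k, 15), with mean (7+k)/(7+15+k).
Set (7+k)/(22+k) > 0.46 and solve: k > (0.46·22 − 7)/(1 − 0.46) = 5.778.
The smallest integer exceeding 5.778 is 6.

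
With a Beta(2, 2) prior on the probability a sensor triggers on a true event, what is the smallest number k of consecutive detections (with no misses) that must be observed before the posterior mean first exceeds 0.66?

k = 2

After k detections and 0 misses the posterior is Beta(2+k, 2), with mean (2+k)/(2+2+k).
Set (2+k)/(4+k) > 0.66 and solve: k > (0.66·4 − 2)/(1 − 0.66) = 1.882.
The smallest integer exceeding 1.882 is 2.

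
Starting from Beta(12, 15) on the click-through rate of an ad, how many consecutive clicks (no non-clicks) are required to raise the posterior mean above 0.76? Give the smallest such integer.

After k clicks and 0 non-clicks the posterior is Beta(12+k, 15), with mean (12+k)/(12+15+k).
Set (12+k)/(27+k) > 0.76 and solve: k > (0.76·27 − 12)/(1 − 0.76) = 35.500.
The smallest integer exceeding 35.500 is 36.

k = 36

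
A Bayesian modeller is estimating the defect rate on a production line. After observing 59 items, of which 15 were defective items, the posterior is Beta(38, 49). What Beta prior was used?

Beta is conjugate to the binomial likelihood: posterior = Beta(α+s, β+f).
So α = 38 − 15 = 23 and β = 49 − 44 = 5.

Beta(23, 5)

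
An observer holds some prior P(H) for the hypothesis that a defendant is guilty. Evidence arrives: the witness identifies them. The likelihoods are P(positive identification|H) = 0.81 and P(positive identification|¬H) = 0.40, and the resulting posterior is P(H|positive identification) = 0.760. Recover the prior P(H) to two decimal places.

Bayes' rule in odds form gives O(H|E) = O(H)·[P(E|H)/P(E|¬H)], hence O(H) = O(H|E)/LR.
Posterior odds = 0.760/(1−0.760) = 3.1667. LR = 0.81/0.40 = 2.0250.
Prior odds = 3.1667/2.0250 = 1.5638, so P(H) = 1.5638/(1+1.5638) ≈ 0.61.

P(H) = 0.61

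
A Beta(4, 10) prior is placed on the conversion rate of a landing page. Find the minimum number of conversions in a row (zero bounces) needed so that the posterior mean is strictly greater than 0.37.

After k conversions and 0 bounces the posterior is Beta(4+k, 10), with mean (4+k)/(4+10+k).
Set (4+k)/(14+k) > 0.37 and solve: k > (0.37·14 − 4)/(1 − 0.37) = 1.873.
The smallest integer exceeding 1.873 is 2, and checking k=2: (6)/(16) = 0.3750 > 0.37.

k = 2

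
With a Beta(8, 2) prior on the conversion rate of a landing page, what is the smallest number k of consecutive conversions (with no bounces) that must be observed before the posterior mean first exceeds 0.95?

k = 31

After k conversions and 0 bounces the posterior is Beta(8+k, 2), with mean (8+k)/(8+2+k).
Set (8+k)/(10+k) > 0.95 and solve: k > (0.95·10 − 8)/(1 − 0.95) = 30.000.
The smallest integer exceeding 30.000 is 31.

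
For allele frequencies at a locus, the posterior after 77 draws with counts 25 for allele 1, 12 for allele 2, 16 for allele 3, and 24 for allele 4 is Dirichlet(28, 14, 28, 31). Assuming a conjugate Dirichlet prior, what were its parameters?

Dirichlet(3, 2, 12, 7)

For a Dirichlet(α) prior with multinomial counts c, the posterior is Dirichlet(α + c) componentwise.
Subtract each count from the matching posterior parameter: 28−25=3, 14−12=2, 28−16=12, 31−24=7.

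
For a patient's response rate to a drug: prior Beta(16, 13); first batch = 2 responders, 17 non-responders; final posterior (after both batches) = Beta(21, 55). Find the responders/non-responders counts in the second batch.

Because Beta–binomial updating is additive in the counts, the combined data contributed (α_post−α_prior, β_post−β_prior) successes and failures.
Total across both batches: 21−16=5 responders, 55−13=42 non-responders.
Subtract the first batch: 5−2=3 responders and 42−17=25 non-responders.

3 responders and 25 non-responders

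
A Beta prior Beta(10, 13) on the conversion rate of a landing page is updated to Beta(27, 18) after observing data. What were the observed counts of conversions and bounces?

Under Beta–binomial conjugacy the posterior parameters are (a+s, b+f).
Match parameters: s=27−10=17, f=18−13=5.

17 conversions and 5 bounces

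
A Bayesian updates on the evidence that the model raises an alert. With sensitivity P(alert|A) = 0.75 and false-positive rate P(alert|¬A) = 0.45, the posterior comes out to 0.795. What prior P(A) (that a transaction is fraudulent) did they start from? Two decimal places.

In odds form, posterior odds = prior odds × likelihood ratio, so prior odds = posterior odds ÷ LR.
Posterior odds = 0.795/(1−0.795) = 3.8780. LR = 0.75/0.45 = 1.6667.
Prior odds = 3.8780/1.6667 = 2.3268, so P(A) = 2.3268/(1+2.3268) ≈ 0.70.

P(A) = 0.70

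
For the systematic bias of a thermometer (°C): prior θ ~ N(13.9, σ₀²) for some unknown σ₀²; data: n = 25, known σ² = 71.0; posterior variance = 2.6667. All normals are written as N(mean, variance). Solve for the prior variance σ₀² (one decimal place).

Posterior precision equals prior precision plus data precision: 1/σ_n² = 1/σ₀² + n/σ².
So 1/σ₀² = 1/2.6667 − 25/71.0 = 0.374995 − 0.352113 = 0.022882.
Hence σ₀² = 1/0.022882 ≈ 43.7.

σ₀² = 43.7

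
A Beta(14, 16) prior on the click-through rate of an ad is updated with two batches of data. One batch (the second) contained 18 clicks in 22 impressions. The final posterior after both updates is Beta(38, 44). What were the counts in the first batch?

Because Beta–binomial updating is additive in the counts, the combined data contributed (α_post−α_prior, β_post−β_prior) successes and failures.
Total across both batches: 38−14=24 clicks, 44−16=28 non-clicks.
Subtract the second batch: 24−18=6 clicks and 28−4=24 non-clicks.

6 clicks and 24 non-clicks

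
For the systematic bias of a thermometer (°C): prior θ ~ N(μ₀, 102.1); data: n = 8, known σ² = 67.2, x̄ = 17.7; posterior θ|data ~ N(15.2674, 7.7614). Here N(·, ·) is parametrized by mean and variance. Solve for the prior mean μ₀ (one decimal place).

The posterior mean is a precision-weighted average: μ_n = (τ₀μ₀ + τ_data·x̄)/(τ₀+τ_data), with τ₀=1/σ₀² and τ_data=n/σ².
Here τ₀ = 1/102.1 = 0.009794 and τ_data = 8/67.2 = 0.119048, so τ_n = 0.128842.
Rearranging for μ₀: μ₀ = (μ_n·τ_n − τ_data·x̄)/τ₀ = (15.2674·0.128842 − 0.119048·17.7) / 0.009794 = -0.140067/0.009794 ≈ -14.3.

μ₀ = -14.3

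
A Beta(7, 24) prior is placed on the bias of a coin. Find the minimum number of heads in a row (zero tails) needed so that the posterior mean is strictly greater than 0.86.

k = 141

After k heads and 0 tails the posterior is Beta(7+k, 24), with mean (7+k)/(7+24+k).
Set (7+k)/(31+k) > 0.86 and solve: k > (0.86·31 − 7)/(1 − 0.86) = 140.429.
The smallest integer exceeding 140.429 is 141, and checking k=141: (148)/(172) = 0.8605 > 0.86.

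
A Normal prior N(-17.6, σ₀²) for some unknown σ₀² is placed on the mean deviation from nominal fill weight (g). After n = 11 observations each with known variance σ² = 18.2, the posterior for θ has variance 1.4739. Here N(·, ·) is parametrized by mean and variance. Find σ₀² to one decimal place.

For the Normal–Normal model with known σ², precisions add: τ_n = τ₀ + n/σ².
So 1/σ₀² = 1/1.4739 − 11/18.2 = 0.678472 − 0.604396 = 0.074076.
Hence σ₀² = 1/0.074076 ≈ 13.5.

σ₀² = 13.5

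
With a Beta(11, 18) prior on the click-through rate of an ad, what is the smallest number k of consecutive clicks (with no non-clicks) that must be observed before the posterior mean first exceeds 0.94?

After k clicks and 0 non-clicks the posterior is Beta(11+k, 18), with mean (11+k)/(11+18+k).
Set (11+k)/(29+k) > 0.94 and solve: k > (0.94·29 − 11)/(1 − 0.94) = 271.000.
The smallest integer exceeding 271.000 is 272, and checking k=272: (283)/(301) = 0.9402 > 0.94.

k = 272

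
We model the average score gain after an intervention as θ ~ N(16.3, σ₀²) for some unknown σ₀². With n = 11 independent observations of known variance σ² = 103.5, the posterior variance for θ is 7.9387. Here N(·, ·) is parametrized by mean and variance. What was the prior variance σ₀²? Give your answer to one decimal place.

σ₀² = 50.8

Posterior precision equals prior precision plus data precision: 1/σ_n² = 1/σ₀² + n/σ².
So 1/σ₀² = 1/7.9387 − 11/103.5 = 0.125965 − 0.106280 = 0.019685.
Hence σ₀² = 1/0.019685 ≈ 50.8.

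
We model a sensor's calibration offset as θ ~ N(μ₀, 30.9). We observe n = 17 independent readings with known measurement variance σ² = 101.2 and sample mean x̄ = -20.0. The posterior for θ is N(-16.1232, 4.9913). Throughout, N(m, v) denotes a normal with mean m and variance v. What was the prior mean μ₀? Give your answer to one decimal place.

The posterior mean is a precision-weighted average: μ_n = (τ₀μ₀ + τ_data·x̄)/(τ₀+τ_data), with τ₀=1/σ₀² and τ_data=n/σ².
Here τ₀ = 1/30.9 = 0.032362 and τ_data = 17/101.2 = 0.167984, so τ_n = 0.200346.
Rearranging for μ₀: μ₀ = (μ_n·τ_n − τ_data·x̄)/τ₀ = (-16.1232·0.200346 − 0.167984·-20.0) / 0.032362 = 0.129461/0.032362 ≈ 4.0.

μ₀ = 4.0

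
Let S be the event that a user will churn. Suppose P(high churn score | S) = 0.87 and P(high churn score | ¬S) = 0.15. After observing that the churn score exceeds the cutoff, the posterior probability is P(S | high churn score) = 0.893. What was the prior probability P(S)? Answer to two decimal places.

P(S) = 0.59

Bayes' rule in odds form gives O(S|E) = O(S)·[P(E|S)/P(E|¬S)], hence O(S) = O(S|E)/LR.
Posterior odds = 0.893/(1−0.893) = 8.3458. LR = 0.87/0.15 = 5.8000.
Prior odds = 8.3458/5.8000 = 1.4389, so P(S) = 1.4389/(1+1.4389) ≈ 0.59.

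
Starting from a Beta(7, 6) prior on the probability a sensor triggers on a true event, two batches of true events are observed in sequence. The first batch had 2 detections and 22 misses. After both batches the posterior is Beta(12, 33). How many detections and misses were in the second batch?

3 detections and 5 misses

Sequential conjugate updates are equivalent to a single update on the pooled data, so total successes = posterior α − prior α and total failures = posterior β − prior β.
Total across both batches: 12−7=5 detections, 33−6=27 misses.
Subtract the first batch: 5−2=3 detections and 27−22=5 misses.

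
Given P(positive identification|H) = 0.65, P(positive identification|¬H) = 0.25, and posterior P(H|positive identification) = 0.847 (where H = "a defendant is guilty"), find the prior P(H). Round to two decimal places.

P(H) = 0.68

In odds form, posterior odds = prior odds × likelihood ratio, so prior odds = posterior odds ÷ LR.
Posterior odds = 0.847/(1−0.847) = 5.5359. LR = 0.65/0.25 = 2.6000.
Prior odds = 5.5359/2.6000 = 2.1292, so P(H) = 2.1292/(1+2.1292) ≈ 0.68.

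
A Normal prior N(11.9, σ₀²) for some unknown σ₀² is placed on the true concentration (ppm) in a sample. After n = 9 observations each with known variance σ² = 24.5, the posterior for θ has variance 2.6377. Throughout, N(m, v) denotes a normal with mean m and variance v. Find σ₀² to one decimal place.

σ₀² = 85.0

For the Normal–Normal model with known σ², precisions add: τ_n = τ₀ + n/σ².
So 1/σ₀² = 1/2.6377 − 9/24.5 = 0.379118 − 0.367347 = 0.011771.
Hence σ₀² = 1/0.011771 ≈ 85.0.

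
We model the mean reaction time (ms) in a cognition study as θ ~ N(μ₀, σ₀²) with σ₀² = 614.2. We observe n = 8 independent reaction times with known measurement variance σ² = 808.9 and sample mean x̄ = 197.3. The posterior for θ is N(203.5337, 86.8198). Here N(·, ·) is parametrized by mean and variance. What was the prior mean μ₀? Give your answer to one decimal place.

μ₀ = 241.4

With known observation variance, the Normal–Normal posterior has precision τ_n = τ₀ + n/σ² and mean μ_n = (τ₀μ₀ + (n/σ²)x̄)/τ_n.
Here τ₀ = 1/614.2 = 0.001628 and τ_data = 8/808.9 = 0.009890, so τ_n = 0.011518.
Rearranging for μ₀: μ₀ = (μ_n·τ_n − τ_data·x̄)/τ₀ = (203.5337·0.011518 − 0.009890·197.3) / 0.001628 = 0.393004/0.001628 ≈ 241.4.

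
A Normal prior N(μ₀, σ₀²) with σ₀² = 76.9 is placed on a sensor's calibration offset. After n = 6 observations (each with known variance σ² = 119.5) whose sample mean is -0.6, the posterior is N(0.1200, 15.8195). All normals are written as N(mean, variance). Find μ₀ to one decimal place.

The posterior mean is a precision-weighted average: μ_n = (τ₀μ₀ + τ_data·x̄)/(τ₀+τ_data), with τ₀=1/σ₀² and τ_data=n/σ².
Here τ₀ = 1/76.9 = 0.013004 and τ_data = 6/119.5 = 0.050209, so τ_n = 0.063213.
Rearranging for μ₀: μ₀ = (μ_n·τ_n − τ_data·x̄)/τ₀ = (0.1200·0.063213 − 0.050209·-0.6) / 0.013004 = 0.037711/0.013004 ≈ 2.9.

μ₀ = 2.9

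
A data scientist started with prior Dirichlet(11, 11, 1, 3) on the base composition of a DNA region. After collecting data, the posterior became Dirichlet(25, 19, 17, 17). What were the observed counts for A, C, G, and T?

For a Dirichlet(α) prior with multinomial counts c, the posterior is Dirichlet(α + c) componentwise.
Counts are posterior − prior componentwise: 25−11=14, 19−11=8, 17−1=16, 17−3=14.

counts (14, 8, 16, 14)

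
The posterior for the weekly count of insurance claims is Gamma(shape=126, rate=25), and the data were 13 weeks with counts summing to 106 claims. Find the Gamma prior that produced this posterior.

Gamma(shape=20, rate=12)

Gamma–Poisson conjugacy: posterior shape = α + Σxᵢ, posterior rate = β + n.
So α = 126 − 106 = 20 and β = 25 − 13 = 12.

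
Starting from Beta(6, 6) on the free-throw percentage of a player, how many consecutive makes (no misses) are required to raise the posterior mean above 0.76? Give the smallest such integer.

After k makes and 0 misses the posterior is Beta(6+k, 6), with mean (6+k)/(6+6+k).
Set (6+k)/(12+k) > 0.76 and solve: k > (0.76·12 − 6)/(1 − 0.76) = 13.000.
The smallest integer exceeding 13.000 is 14, and checking k=14: (20)/(26) = 0.7692 > 0.76.

k = 14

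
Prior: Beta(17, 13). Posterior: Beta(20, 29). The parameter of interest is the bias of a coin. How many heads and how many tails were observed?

Under Beta–binomial conjugacy the posterior parameters are (a+s, b+f).
So s = 20 − 17 = 3 and f = 29 − 13 = 16.

3 heads and 16 tails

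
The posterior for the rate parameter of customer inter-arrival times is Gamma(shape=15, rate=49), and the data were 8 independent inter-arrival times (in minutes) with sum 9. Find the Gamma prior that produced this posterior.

Gamma(shape=7, rate=40)

Gamma–exponential conjugacy: posterior shape = α + n, posterior rate = β + Σtᵢ.
So α = 15 − 8 = 7 and β = 49 − 9 = 40.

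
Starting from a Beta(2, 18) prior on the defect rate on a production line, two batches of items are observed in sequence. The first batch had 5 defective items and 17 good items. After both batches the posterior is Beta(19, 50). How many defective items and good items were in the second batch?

Because Beta–binomial updating is additive in the counts, the combined data contributed (α_post−α_prior, β_post−β_prior) successes and failures.
Total across both batches: 19−2=17 defective items, 50−18=32 good items.
Subtract the first batch: 17−5=12 defective items and 32−17=15 good items.

12 defective items and 15 good items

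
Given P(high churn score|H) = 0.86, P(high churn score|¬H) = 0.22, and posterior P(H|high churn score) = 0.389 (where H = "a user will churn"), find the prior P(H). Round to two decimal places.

P(H) = 0.14

In odds form, posterior odds = prior odds × likelihood ratio, so prior odds = posterior odds ÷ LR.
Posterior odds = 0.389/(1−0.389) = 0.6367. LR = 0.86/0.22 = 3.9091.
Prior odds = 0.6367/3.9091 = 0.1629, so P(H) = 0.1629/(1+0.1629) ≈ 0.14.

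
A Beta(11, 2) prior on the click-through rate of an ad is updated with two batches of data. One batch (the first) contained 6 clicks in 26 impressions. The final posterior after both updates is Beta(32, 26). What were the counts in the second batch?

Because Beta–binomial updating is additive in the counts, the combined data contributed (α_post−α_prior, β_post−β_prior) successes and failures.
Total across both batches: 32−11=21 clicks, 26−2=24 non-clicks.
Subtract the first batch: 21−6=15 clicks and 24−20=4 non-clicks.

15 clicks and 4 non-clicks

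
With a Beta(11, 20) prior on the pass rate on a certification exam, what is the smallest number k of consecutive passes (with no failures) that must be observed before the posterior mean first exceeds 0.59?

k = 18

After k passes and 0 failures the posterior is Beta(11+k, 20), with mean (11+k)/(11+20+k).
Set (11+k)/(31+k) > 0.59 and solve: k > (0.59·31 − 11)/(1 − 0.59) = 17.780.
The smallest integer exceeding 17.780 is 18.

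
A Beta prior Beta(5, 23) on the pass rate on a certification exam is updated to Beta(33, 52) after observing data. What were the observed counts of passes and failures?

28 passes and 29 failures

Beta is conjugate to the binomial likelihood: posterior = Beta(α+s, β+f).
So s = 33 − 5 = 28 and f = 52 − 23 = 29.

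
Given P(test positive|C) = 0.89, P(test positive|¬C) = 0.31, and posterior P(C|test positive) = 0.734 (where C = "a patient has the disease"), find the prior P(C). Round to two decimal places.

P(C) = 0.49

Bayes' rule in odds form gives O(C|E) = O(C)·[P(E|C)/P(E|¬C)], hence O(C) = O(C|E)/LR.
Posterior odds = 0.734/(1−0.734) = 2.7594. LR = 0.89/0.31 = 2.8710.
Prior odds = 2.7594/2.8710 = 0.9611, so P(C) = 0.9611/(1+0.9611) ≈ 0.49.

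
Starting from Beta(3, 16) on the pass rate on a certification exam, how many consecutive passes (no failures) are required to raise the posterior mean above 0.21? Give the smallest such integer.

k = 2

After k passes and 0 failures the posterior is Beta(3+k, 16), with mean (3+k)/(3+16+k).
Set (3+k)/(19+k) > 0.21 and solve: k > (0.21·19 − 3)/(1 − 0.21) = 1.253.
The smallest integer exceeding 1.253 is 2.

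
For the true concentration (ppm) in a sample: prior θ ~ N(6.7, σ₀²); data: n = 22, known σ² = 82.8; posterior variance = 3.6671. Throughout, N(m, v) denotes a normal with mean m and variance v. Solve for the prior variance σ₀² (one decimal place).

σ₀² = 143.0

Posterior precision equals prior precision plus data precision: 1/σ_n² = 1/σ₀² + n/σ².
So 1/σ₀² = 1/3.6671 − 22/82.8 = 0.272695 − 0.265700 = 0.006995.
Hence σ₀² = 1/0.006995 ≈ 143.0.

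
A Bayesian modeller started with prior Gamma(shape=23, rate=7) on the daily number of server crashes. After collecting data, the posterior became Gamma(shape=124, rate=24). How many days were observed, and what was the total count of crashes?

A Gamma(α, β) prior (rate parametrization) on a Poisson rate with n observations summing to S gives posterior Gamma(α+S, β+n).
Matching: Σxᵢ = 124 − 23 = 101 and n = 24 − 7 = 17.

n = 17 days with total 101 crashes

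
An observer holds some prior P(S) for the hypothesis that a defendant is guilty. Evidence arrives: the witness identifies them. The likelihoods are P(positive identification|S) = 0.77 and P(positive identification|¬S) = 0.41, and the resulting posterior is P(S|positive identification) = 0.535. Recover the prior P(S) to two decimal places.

In odds form, posterior odds = prior odds × likelihood ratio, so prior odds = posterior odds ÷ LR.
Posterior odds = 0.535/(1−0.535) = 1.1505. LR = 0.77/0.41 = 1.8780.
Prior odds = 1.1505/1.8780 = 0.6126, so P(S) = 0.6126/(1+0.6126) ≈ 0.38.

P(S) = 0.38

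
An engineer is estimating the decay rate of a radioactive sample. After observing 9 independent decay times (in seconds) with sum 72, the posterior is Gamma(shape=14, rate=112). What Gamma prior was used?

Gamma–exponential conjugacy: posterior shape = α + n, posterior rate = β + Σtᵢ.
So α = 14 − 9 = 5 and β = 112 − 72 = 40.

Gamma(shape=5, rate=40)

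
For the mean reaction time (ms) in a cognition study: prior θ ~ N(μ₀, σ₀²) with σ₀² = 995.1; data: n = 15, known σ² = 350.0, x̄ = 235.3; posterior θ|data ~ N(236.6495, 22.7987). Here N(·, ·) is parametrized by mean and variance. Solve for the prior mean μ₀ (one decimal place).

μ₀ = 294.2

With known observation variance, the Normal–Normal posterior has precision τ_n = τ₀ + n/σ² and mean μ_n = (τ₀μ₀ + (n/σ²)x̄)/τ_n.
Here τ₀ = 1/995.1 = 0.001005 and τ_data = 15/350.0 = 0.042857, so τ_n = 0.043862.
Rearranging for μ₀: μ₀ = (μ_n·τ_n − τ_data·x̄)/τ₀ = (236.6495·0.043862 − 0.042857·235.3) / 0.001005 = 0.295668/0.001005 ≈ 294.2.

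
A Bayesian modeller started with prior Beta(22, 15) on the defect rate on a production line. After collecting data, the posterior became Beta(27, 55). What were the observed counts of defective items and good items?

Under Beta–binomial conjugacy the posterior parameters are (a+s, b+f).
Match parameters: s=27−22=5, f=55−15=40.

5 defective items and 40 good items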